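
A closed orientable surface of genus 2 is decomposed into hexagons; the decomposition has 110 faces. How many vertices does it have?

χ = 2 − 2·2 = -2, and every face is a hexagon so 6F = 2E.
E = 6·110/2 = 330. Then V = -2 + E − F = -2 + 330 − 110 = 218.

218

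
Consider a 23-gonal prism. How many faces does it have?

A prism on an n-gon has two n-gon bases and n rectangular sides: V = 2·23 = 46, E = 3·23 = 69, F = 23 + 2 = 25.

25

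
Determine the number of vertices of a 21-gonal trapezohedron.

The n-trapezohedron (dual of the n-antiprism) has V = 2·21 + 2 = 44, E = 4·21 = 84, F = 2·21 = 42.

44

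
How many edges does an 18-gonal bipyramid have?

A bipyramid over an n-gon has 2n triangular faces and n + 2 vertices: V = 18 + 2 = 20, E = 3·18 = 54, F = 2·18 = 36.

54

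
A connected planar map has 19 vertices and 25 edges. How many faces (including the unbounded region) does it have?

Euler's formula for a connected plane graph: V − E + F = 2, so F = 2 − 19 + 25 = 8.

8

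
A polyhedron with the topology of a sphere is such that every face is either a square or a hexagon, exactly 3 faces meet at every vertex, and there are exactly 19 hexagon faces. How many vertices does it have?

46

Let x be the number of squares; then F = 19 + x.
Edge–face incidences: 2E = 6·19 + 4·x = 114 + 4x.
Every vertex has degree 3, so 3V = 2E.
Euler: V − E + F = 2 ⇒ (2E)/3 − E + (19 + x) = 2.
Multiply by 6: 2·(2E) − 3·(2E) + 6·(19 + x) = 12, i.e. 114 + 6x − (114 + 4x) = 12.
Collecting terms: 2x = 12, so x = 6.
Then 2E = 114 + 4·6 = 138, so E = 69, V = 2E/3 = 46, F = 19 + 6 = 25.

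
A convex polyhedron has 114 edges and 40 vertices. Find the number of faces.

Here V − E + F = 2.
F = 2 − V + E = 2 − 40 + 114 = 76.

76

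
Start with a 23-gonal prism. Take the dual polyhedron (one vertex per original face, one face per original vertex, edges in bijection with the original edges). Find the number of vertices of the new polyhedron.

25

The base solid has V = 46, E = 69, F = 25.
The dual swaps V and F and preserves E: V′ = F = 25, E′ = E = 69, F′ = V = 46.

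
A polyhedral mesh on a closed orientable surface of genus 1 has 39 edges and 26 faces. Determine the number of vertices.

For a closed orientable surface of genus 1, χ = 2 − 2·1 = 0.
V = 0 + E − F = 0 + 39 − 26 = 13.

13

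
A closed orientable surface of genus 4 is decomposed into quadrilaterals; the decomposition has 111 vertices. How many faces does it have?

χ = 2 − 2·4 = -6, and every face is a square so 4F = 2E.
V − E + F = -6 with E = 4F/2 gives 111 − (4/2 − 1)·F = -6, so F = 117 and E = 234.

117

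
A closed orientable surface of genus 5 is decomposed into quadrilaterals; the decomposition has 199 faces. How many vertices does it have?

191

χ = 2 − 2·5 = -8, and every face is a square so 4F = 2E.
E = 4·199/2 = 398. Then V = -8 + E − F = -8 + 398 − 199 = 191.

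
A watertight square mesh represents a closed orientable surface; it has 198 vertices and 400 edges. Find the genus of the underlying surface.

2

Every face is a square and each edge borders two faces, so 4F = 2·400, giving F = 200.
χ = V − E + F = 198 − 400 + 200 = -2.
For a closed orientable surface χ = 2 − 2g, so g = (2 − (-2))/2 = 2.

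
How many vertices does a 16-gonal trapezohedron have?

34

The n-trapezohedron (dual of the n-antiprism) has V = 2·16 + 2 = 34, E = 4·16 = 64, F = 2·16 = 32.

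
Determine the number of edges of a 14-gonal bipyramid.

42

A bipyramid over an n-gon has 2n triangular faces and n + 2 vertices: V = 14 + 2 = 16, E = 3·14 = 42, F = 2·14 = 28.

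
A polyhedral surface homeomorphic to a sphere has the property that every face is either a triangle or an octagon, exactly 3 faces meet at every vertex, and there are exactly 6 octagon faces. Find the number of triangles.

Let x be the number of triangles; then F = 6 + x.
Edge–face incidences: 2E = 8·6 + 3·x = 48 + 3x.
Every vertex has degree 3, so 3V = 2E.
Euler: V − E + F = 2 ⇒ (2E)/3 − E + (6 + x) = 2.
Multiply by 6: 2·(2E) − 3·(2E) + 6·(6 + x) = 12, i.e. 36 + 6x − (48 + 3x) = 12.
Collecting terms: 3x − 12 = 12, so 3x = 24, so x = 8.
Then 2E = 48 + 3·8 = 72, so E = 36, V = 2E/3 = 24, F = 6 + 8 = 14.

8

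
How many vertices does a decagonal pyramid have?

A pyramid on an n-gon base has one n-gon and n triangles: V = 10 + 1 = 11, E = 2·10 = 20, F = 10 + 1 = 11.

11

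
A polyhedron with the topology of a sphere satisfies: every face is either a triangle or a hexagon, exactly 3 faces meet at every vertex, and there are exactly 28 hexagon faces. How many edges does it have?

Let x be the number of triangles; then F = 28 + x.
Edge–face incidences: 2E = 6·28 + 3·x = 168 + 3x.
Every vertex has degree 3, so 3V = 2E.
Euler: V − E + F = 2 ⇒ (2E)/3 − E + (28 + x) = 2.
Multiply by 6: 2·(2E) − 3·(2E) + 6·(28 + x) = 12, i.e. 168 + 6x − (168 + 3x) = 12.
Collecting terms: 3x = 12, so x = 4.
Then 2E = 168 + 3·4 = 180, so E = 90, V = 2E/3 = 60, F = 28 + 4 = 32.

90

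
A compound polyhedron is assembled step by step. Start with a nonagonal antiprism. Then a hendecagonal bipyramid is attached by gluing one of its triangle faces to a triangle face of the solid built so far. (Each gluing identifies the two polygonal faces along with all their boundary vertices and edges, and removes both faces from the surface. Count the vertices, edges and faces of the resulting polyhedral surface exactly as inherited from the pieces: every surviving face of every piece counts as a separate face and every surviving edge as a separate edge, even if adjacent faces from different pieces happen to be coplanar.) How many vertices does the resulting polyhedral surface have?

A nonagonal antiprism: V=18, E=36, F=20.
Attach a hendecagonal bipyramid (V=13, E=33, F=22) along a 3-gon: merge 3 vertices and 3 edges, delete both glued faces → V=28, E=66, F=40.
Check: V − E + F = 28 − 66 + 40 = 2.

28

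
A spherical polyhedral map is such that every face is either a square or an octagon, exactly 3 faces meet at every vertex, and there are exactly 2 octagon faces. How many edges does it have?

24

Let x be the number of squares; then F = 2 + x.
Edge–face incidences: 2E = 8·2 + 4·x = 16 + 4x.
Every vertex has degree 3, so 3V = 2E.
Euler: V − E + F = 2 ⇒ (2E)/3 − E + (2 + x) = 2.
Multiply by 6: 2·(2E) − 3·(2E) + 6·(2 + x) = 12, i.e. 12 + 6x − (16 + 4x) = 12.
Collecting terms: 2x − 4 = 12, so 2x = 16, so x = 8.
Then 2E = 16 + 4·8 = 48, so E = 24, V = 2E/3 = 16, F = 2 + 8 = 10.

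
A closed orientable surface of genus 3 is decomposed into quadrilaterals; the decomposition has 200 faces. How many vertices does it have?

χ = 2 − 2·3 = -4, and every face is a square so 4F = 2E.
E = 4·200/2 = 400. Then V = -4 + E − F = -4 + 400 − 200 = 196.

196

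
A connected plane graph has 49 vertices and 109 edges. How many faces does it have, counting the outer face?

62

Euler's formula for a connected plane graph: V − E + F = 2, so F = 2 − 49 + 109 = 62.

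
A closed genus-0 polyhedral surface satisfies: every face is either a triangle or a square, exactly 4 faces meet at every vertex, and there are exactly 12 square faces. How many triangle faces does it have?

8

Let x be the number of triangles; then F = 12 + x.
Edge–face incidences: 2E = 4·12 + 3·x = 48 + 3x.
Every vertex has degree 4, so 4V = 2E.
Euler: V − E + F = 2 ⇒ (2E)/4 − E + (12 + x) = 2.
Multiply by 8: 2·(2E) − 4·(2E) + 8·(12 + x) = 16, i.e. 96 + 8x − 2·(48 + 3x) = 16.
Collecting terms: 2x = 16, so x = 8.
Then 2E = 48 + 3·8 = 72, so E = 36, V = 2E/4 = 18, F = 12 + 8 = 20.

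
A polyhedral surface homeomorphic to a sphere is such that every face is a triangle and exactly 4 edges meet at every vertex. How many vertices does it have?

6

Each face has 3 edges and each edge borders two faces, so 2E = 3F.
Each vertex has degree 4, so 4V = 2E and hence V = 3F/4.
Euler: V − E + F = 2 ⇒ (3F/4) − (3F/2) + F = 2.
Multiply by 8: (6 − 12 + 8)F = 16, i.e. 2F = 16.
So F = 8, E = 3·8/2 = 12, V = 3·8/4 = 6.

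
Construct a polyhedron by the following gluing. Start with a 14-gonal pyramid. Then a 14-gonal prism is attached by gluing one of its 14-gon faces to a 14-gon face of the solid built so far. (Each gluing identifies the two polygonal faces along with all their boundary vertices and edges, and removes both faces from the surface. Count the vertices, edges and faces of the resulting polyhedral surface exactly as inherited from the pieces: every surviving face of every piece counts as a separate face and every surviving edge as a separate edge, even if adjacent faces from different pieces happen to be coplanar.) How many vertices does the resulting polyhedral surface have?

29

A 14-gonal pyramid: V=15, E=28, F=15.
Attach a 14-gonal prism (V=28, E=42, F=16) along a 14-gon: merge 14 vertices and 14 edges, delete both glued faces → V=29, E=56, F=29.
Check: V − E + F = 29 − 56 + 29 = 2.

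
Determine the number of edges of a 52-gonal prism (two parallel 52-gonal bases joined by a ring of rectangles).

156

A prism on an n-gon has two n-gon bases and n rectangular sides: V = 2·52 = 104, E = 3·52 = 156, F = 52 + 2 = 54.
Check: V − E + F = 104 − 156 + 54 = 2.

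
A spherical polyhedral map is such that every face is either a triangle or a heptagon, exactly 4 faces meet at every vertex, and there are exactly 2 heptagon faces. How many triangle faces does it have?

14

Let x be the number of triangles; then F = 2 + x.
Edge–face incidences: 2E = 7·2 + 3·x = 14 + 3x.
Every vertex has degree 4, so 4V = 2E.
Euler: V − E + F = 2 ⇒ (2E)/4 − E + (2 + x) = 2.
Multiply by 8: 2·(2E) − 4·(2E) + 8·(2 + x) = 16, i.e. 16 + 8x − 2·(14 + 3x) = 16.
Collecting terms: 2x − 12 = 16, so 2x = 28, so x = 14.
Then 2E = 14 + 3·14 = 56, so E = 28, V = 2E/4 = 14, F = 2 + 14 = 16.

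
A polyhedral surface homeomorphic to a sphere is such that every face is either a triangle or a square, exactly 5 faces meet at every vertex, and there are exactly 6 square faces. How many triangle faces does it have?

Let x be the number of triangles; then F = 6 + x.
Edge–face incidences: 2E = 4·6 + 3·x = 24 + 3x.
Every vertex has degree 5, so 5V = 2E.
Euler: V − E + F = 2 ⇒ (2E)/5 − E + (6 + x) = 2.
Multiply by 10: 2·(2E) − 5·(2E) + 10·(6 + x) = 20, i.e. 60 + 10x − 3·(24 + 3x) = 20.
Collecting terms: x − 12 = 20, so x = 32.
Then 2E = 24 + 3·32 = 120, so E = 60, V = 2E/5 = 24, F = 6 + 32 = 38.

32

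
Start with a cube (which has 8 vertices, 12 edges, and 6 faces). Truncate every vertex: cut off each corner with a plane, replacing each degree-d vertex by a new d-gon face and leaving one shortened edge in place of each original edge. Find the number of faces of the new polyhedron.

Truncation replaces each original edge-end by a new vertex, so V′ = 2E = 24.
Each original edge survives, and each old vertex of degree d contributes d new edges; summing degrees gives Σd = 2E, so E′ = E + 2E = 3E = 36.
Each original face survives and each original vertex becomes one new face: F′ = F + V = 14.

14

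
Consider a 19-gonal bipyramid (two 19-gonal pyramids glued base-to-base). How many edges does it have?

57

A bipyramid over an n-gon has 2n triangular faces and n + 2 vertices: V = 19 + 2 = 21, E = 3·19 = 57, F = 2·19 = 38.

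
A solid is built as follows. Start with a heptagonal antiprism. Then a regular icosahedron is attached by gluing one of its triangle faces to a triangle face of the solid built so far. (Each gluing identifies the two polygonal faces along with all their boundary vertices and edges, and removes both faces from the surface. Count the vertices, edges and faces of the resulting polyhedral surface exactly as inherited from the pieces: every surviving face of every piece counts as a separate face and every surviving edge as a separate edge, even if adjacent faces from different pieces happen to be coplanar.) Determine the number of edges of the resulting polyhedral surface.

55

A heptagonal antiprism: V=14, E=28, F=16.
Attach a regular icosahedron (V=12, E=30, F=20) along a 3-gon: merge 3 vertices and 3 edges, delete both glued faces → V=23, E=55, F=34.
Check: V − E + F = 23 − 55 + 34 = 2.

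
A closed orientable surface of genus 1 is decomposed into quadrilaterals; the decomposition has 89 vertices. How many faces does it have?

χ = 2 − 2·1 = 0, and every face is a square so 4F = 2E.
V − E + F = 0 with E = 4F/2 gives 89 − (4/2 − 1)·F = 0, so F = 89 and E = 178.

89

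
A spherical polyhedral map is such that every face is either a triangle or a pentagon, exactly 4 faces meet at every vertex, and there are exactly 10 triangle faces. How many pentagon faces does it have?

2

Let x be the number of pentagons; then F = 10 + x.
Edge–face incidences: 2E = 3·10 + 5·x = 30 + 5x.
Every vertex has degree 4, so 4V = 2E.
Euler: V − E + F = 2 ⇒ (2E)/4 − E + (10 + x) = 2.
Multiply by 8: 2·(2E) − 4·(2E) + 8·(10 + x) = 16, i.e. 80 + 8x − 2·(30 + 5x) = 16.
Collecting terms: −2x + 20 = 16, so −2x = −4, so x = 2.
Then 2E = 30 + 5·2 = 40, so E = 20, V = 2E/4 = 10, F = 10 + 2 = 12.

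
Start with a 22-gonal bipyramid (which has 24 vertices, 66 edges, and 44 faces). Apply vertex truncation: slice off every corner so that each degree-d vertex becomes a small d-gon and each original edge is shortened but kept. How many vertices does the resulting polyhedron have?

132

Truncation replaces each original edge-end by a new vertex, so V′ = 2E = 132.
Each original edge survives, and each old vertex of degree d contributes d new edges; summing degrees gives Σd = 2E, so E′ = E + 2E = 3E = 198.
Each original face survives and each original vertex becomes one new face: F′ = F + V = 68.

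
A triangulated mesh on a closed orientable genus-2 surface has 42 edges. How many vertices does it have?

χ = 2 − 2·2 = -2, and every face is a triangle so 3F = 2E.
F = 2E/3 = 28. Then V = -2 + E − F = -2 + 42 − 28 = 12.

12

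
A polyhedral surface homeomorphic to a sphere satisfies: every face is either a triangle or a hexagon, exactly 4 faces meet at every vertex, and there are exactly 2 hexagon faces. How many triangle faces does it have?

12

Let x be the number of triangles; then F = 2 + x.
Edge–face incidences: 2E = 6·2 + 3·x = 12 + 3x.
Every vertex has degree 4, so 4V = 2E.
Euler: V − E + F = 2 ⇒ (2E)/4 − E + (2 + x) = 2.
Multiply by 8: 2·(2E) − 4·(2E) + 8·(2 + x) = 16, i.e. 16 + 8x − 2·(12 + 3x) = 16.
Collecting terms: 2x − 8 = 16, so 2x = 24, so x = 12.
Then 2E = 12 + 3·12 = 48, so E = 24, V = 2E/4 = 12, F = 2 + 12 = 14.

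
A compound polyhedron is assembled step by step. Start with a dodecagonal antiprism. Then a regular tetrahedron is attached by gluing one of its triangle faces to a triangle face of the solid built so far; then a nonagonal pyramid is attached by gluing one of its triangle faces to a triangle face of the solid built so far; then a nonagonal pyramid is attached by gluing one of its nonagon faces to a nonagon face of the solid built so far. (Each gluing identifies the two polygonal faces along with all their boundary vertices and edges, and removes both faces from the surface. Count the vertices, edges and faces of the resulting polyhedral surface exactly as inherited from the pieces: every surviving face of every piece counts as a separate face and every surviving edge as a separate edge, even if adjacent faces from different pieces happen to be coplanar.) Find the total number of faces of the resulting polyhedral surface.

A dodecagonal antiprism: V=24, E=48, F=26.
Attach a regular tetrahedron (V=4, E=6, F=4) along a 3-gon: merge 3 vertices and 3 edges, delete both glued faces → V=25, E=51, F=28.
Attach a nonagonal pyramid (V=10, E=18, F=10) along a 3-gon: merge 3 vertices and 3 edges, delete both glued faces → V=32, E=66, F=36.
Attach a nonagonal pyramid (V=10, E=18, F=10) along a 9-gon: merge 9 vertices and 9 edges, delete both glued faces → V=33, E=75, F=44.
Check: V − E + F = 33 − 75 + 44 = 2.

44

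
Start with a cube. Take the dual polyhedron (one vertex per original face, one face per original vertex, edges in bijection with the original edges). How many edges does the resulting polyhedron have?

12

The base solid has V = 8, E = 12, F = 6.
The dual swaps V and F and preserves E: V′ = F = 6, E′ = E = 12, F′ = V = 8.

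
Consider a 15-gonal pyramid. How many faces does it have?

A pyramid on an n-gon base has one n-gon and n triangles: V = 15 + 1 = 16, E = 2·15 = 30, F = 15 + 1 = 16.
Check: V − E + F = 16 − 30 + 16 = 2.

16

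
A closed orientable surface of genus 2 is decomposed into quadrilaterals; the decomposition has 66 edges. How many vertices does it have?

31

χ = 2 − 2·2 = -2, and every face is a square so 4F = 2E.
F = 2E/4 = 33. Then V = -2 + E − F = -2 + 66 − 33 = 31.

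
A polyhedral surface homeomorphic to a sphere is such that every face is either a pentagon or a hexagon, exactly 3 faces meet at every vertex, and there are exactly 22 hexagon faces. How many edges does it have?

96

Let x be the number of pentagons; then F = 22 + x.
Edge–face incidences: 2E = 6·22 + 5·x = 132 + 5x.
Every vertex has degree 3, so 3V = 2E.
Euler: V − E + F = 2 ⇒ (2E)/3 − E + (22 + x) = 2.
Multiply by 6: 2·(2E) − 3·(2E) + 6·(22 + x) = 12, i.e. 132 + 6x − (132 + 5x) = 12.
Collecting terms: x = 12.
Then 2E = 132 + 5·12 = 192, so E = 96, V = 2E/3 = 64, F = 22 + 12 = 34.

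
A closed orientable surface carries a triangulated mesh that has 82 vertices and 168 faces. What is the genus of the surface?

Every face is a triangle, so 2E = 3·168 = 504, giving E = 252.
χ = V − E + F = 82 − 252 + 168 = -2.
For a closed orientable surface χ = 2 − 2g, so g = (2 − (-2))/2 = 2.

2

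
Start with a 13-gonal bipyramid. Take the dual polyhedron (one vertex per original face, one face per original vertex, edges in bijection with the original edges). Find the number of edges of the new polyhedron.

The base solid has V = 15, E = 39, F = 26.
The dual swaps V and F and preserves E: V′ = F = 26, E′ = E = 39, F′ = V = 15.

39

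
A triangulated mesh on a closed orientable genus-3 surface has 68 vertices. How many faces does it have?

144

χ = 2 − 2·3 = -4, and every face is a triangle so 3F = 2E.
V − E + F = -4 with E = 3F/2 gives 68 − (3/2 − 1)·F = -4, so F = 144 and E = 216.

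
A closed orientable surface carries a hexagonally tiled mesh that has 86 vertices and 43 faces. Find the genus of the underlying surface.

Every face is a hexagon, so 2E = 6·43 = 258, giving E = 129.
χ = V − E + F = 86 − 129 + 43 = 0.
For a closed orientable surface χ = 2 − 2g, so g = (2 − (0))/2 = 1.

1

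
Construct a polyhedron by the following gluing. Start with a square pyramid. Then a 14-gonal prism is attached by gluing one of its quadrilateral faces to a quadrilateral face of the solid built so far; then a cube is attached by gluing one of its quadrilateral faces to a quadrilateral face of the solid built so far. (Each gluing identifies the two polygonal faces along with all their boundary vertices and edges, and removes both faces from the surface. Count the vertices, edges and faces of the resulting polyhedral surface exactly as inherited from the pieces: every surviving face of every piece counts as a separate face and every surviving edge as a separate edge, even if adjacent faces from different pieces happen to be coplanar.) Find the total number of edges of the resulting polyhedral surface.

54

A square pyramid: V=5, E=8, F=5.
Attach a 14-gonal prism (V=28, E=42, F=16) along a 4-gon: merge 4 vertices and 4 edges, delete both glued faces → V=29, E=46, F=19.
Attach a cube (V=8, E=12, F=6) along a 4-gon: merge 4 vertices and 4 edges, delete both glued faces → V=33, E=54, F=23.
Check: V − E + F = 33 − 54 + 23 = 2.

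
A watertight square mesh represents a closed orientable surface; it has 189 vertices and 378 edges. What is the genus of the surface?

Every face is a square and each edge borders two faces, so 4F = 2·378, giving F = 189.
χ = V − E + F = 189 − 378 + 189 = 0.
For a closed orientable surface χ = 2 − 2g, so g = (2 − (0))/2 = 1.

1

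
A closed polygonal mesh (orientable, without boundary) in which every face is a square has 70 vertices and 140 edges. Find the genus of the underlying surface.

1

Every face is a square and each edge borders two faces, so 4F = 2·140, giving F = 70.
χ = V − E + F = 70 − 140 + 70 = 0.
For a closed orientable surface χ = 2 − 2g, so g = (2 − (0))/2 = 1.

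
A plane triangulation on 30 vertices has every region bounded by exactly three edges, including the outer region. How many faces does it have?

In a plane triangulation 3F = 2E and V − E + F = 2, so F = 2V − 4 = 2·30 − 4 = 56.

56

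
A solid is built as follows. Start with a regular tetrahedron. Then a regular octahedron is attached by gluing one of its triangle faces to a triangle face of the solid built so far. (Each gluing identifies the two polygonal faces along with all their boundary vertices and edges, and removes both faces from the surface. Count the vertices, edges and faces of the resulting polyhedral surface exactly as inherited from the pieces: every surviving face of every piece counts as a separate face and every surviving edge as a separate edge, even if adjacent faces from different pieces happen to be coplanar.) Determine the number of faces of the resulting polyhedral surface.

A regular tetrahedron: V=4, E=6, F=4.
Attach a regular octahedron (V=6, E=12, F=8) along a 3-gon: merge 3 vertices and 3 edges, delete both glued faces → V=7, E=15, F=10.
Check: V − E + F = 7 − 15 + 10 = 2.

10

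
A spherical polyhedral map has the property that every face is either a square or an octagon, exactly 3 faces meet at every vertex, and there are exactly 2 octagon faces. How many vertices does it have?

Let x be the number of squares; then F = 2 + x.
Edge–face incidences: 2E = 8·2 + 4·x = 16 + 4x.
Every vertex has degree 3, so 3V = 2E.
Euler: V − E + F = 2 ⇒ (2E)/3 − E + (2 + x) = 2.
Multiply by 6: 2·(2E) − 3·(2E) + 6·(2 + x) = 12, i.e. 12 + 6x − (16 + 4x) = 12.
Collecting terms: 2x − 4 = 12, so 2x = 16, so x = 8.
Then 2E = 16 + 4·8 = 48, so E = 24, V = 2E/3 = 16, F = 2 + 8 = 10.

16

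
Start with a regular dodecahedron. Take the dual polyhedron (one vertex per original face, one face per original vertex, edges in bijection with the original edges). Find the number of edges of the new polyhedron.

The base solid has V = 20, E = 30, F = 12.
The dual swaps V and F and preserves E: V′ = F = 12, E′ = E = 30, F′ = V = 20.

30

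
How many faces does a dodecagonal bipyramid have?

24

A bipyramid over an n-gon has 2n triangular faces and n + 2 vertices: V = 12 + 2 = 14, E = 3·12 = 36, F = 2·12 = 24.
Check: V − E + F = 14 − 36 + 24 = 2.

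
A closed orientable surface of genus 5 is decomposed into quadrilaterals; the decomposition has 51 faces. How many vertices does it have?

χ = 2 − 2·5 = -8, and every face is a square so 4F = 2E.
E = 4·51/2 = 102. Then V = -8 + E − F = -8 + 102 − 51 = 43.

43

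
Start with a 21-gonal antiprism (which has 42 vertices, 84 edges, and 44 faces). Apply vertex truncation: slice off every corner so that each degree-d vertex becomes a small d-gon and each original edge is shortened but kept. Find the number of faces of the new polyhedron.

86

Truncation replaces each original edge-end by a new vertex, so V′ = 2E = 168.
Each original edge survives, and each old vertex of degree d contributes d new edges; summing degrees gives Σd = 2E, so E′ = E + 2E = 3E = 252.
Each original face survives and each original vertex becomes one new face: F′ = F + V = 86.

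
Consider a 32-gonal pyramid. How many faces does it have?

A pyramid on an n-gon base has one n-gon and n triangles: V = 32 + 1 = 33, E = 2·32 = 64, F = 32 + 1 = 33.

33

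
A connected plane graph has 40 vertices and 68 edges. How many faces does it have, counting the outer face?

Euler's formula for a connected plane graph: V − E + F = 2, so F = 2 − 40 + 68 = 30.

30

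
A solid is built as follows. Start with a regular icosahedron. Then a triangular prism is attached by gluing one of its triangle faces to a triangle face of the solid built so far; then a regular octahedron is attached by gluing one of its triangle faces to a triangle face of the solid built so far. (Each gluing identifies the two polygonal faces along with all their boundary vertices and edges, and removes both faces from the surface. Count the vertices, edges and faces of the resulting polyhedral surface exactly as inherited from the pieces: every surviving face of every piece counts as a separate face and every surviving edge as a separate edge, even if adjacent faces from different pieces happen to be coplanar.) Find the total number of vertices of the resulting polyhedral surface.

18

A regular icosahedron: V=12, E=30, F=20.
Attach a triangular prism (V=6, E=9, F=5) along a 3-gon: merge 3 vertices and 3 edges, delete both glued faces → V=15, E=36, F=23.
Attach a regular octahedron (V=6, E=12, F=8) along a 3-gon: merge 3 vertices and 3 edges, delete both glued faces → V=18, E=45, F=29.
Check: V − E + F = 18 − 45 + 29 = 2.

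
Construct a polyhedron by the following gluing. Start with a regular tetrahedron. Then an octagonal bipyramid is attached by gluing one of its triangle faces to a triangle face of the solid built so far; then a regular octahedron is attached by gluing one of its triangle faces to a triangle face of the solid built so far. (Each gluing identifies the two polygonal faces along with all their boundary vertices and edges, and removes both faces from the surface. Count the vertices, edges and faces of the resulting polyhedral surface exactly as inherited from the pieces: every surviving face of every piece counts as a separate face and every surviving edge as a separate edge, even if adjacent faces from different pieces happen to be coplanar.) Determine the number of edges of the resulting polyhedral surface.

36

A regular tetrahedron: V=4, E=6, F=4.
Attach an octagonal bipyramid (V=10, E=24, F=16) along a 3-gon: merge 3 vertices and 3 edges, delete both glued faces → V=11, E=27, F=18.
Attach a regular octahedron (V=6, E=12, F=8) along a 3-gon: merge 3 vertices and 3 edges, delete both glued faces → V=14, E=36, F=24.
Check: V − E + F = 14 − 36 + 24 = 2.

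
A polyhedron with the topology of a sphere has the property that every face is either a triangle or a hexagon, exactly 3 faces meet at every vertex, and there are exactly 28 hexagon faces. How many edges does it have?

Let x be the number of triangles; then F = 28 + x.
Edge–face incidences: 2E = 6·28 + 3·x = 168 + 3x.
Every vertex has degree 3, so 3V = 2E.
Euler: V − E + F = 2 ⇒ (2E)/3 − E + (28 + x) = 2.
Multiply by 6: 2·(2E) − 3·(2E) + 6·(28 + x) = 12, i.e. 168 + 6x − (168 + 3x) = 12.
Collecting terms: 3x = 12, so x = 4.
Then 2E = 168 + 3·4 = 180, so E = 90, V = 2E/3 = 60, F = 28 + 4 = 32.

90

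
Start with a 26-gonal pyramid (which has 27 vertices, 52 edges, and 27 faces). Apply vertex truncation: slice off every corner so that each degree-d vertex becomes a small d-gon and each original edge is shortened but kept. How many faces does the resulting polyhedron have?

54

Truncation replaces each original edge-end by a new vertex, so V′ = 2E = 104.
Each original edge survives, and each old vertex of degree d contributes d new edges; summing degrees gives Σd = 2E, so E′ = E + 2E = 3E = 156.
Each original face survives and each original vertex becomes one new face: F′ = F + V = 54.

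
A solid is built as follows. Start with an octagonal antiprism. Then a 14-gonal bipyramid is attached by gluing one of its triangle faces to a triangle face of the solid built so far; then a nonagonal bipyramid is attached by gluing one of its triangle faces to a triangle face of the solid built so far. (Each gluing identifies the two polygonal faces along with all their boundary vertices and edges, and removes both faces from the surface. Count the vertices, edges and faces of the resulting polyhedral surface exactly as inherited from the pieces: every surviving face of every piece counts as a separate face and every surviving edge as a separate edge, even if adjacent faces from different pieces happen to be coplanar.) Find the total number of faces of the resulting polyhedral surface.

An octagonal antiprism: V=16, E=32, F=18.
Attach a 14-gonal bipyramid (V=16, E=42, F=28) along a 3-gon: merge 3 vertices and 3 edges, delete both glued faces → V=29, E=71, F=44.
Attach a nonagonal bipyramid (V=11, E=27, F=18) along a 3-gon: merge 3 vertices and 3 edges, delete both glued faces → V=37, E=95, F=60.
Check: V − E + F = 37 − 95 + 60 = 2.

60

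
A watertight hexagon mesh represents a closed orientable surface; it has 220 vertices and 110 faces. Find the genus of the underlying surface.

1

Every face is a hexagon, so 2E = 6·110 = 660, giving E = 330.
χ = V − E + F = 220 − 330 + 110 = 0.
For a closed orientable surface χ = 2 − 2g, so g = (2 − (0))/2 = 1.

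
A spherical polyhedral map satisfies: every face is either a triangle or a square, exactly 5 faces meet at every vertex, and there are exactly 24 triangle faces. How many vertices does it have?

16

Let x be the number of squares; then F = 24 + x.
Edge–face incidences: 2E = 3·24 + 4·x = 72 + 4x.
Every vertex has degree 5, so 5V = 2E.
Euler: V − E + F = 2 ⇒ (2E)/5 − E + (24 + x) = 2.
Multiply by 10: 2·(2E) − 5·(2E) + 10·(24 + x) = 20, i.e. 240 + 10x − 3·(72 + 4x) = 20.
Collecting terms: −2x + 24 = 20, so −2x = −4, so x = 2.
Then 2E = 72 + 4·2 = 80, so E = 40, V = 2E/5 = 16, F = 24 + 2 = 26.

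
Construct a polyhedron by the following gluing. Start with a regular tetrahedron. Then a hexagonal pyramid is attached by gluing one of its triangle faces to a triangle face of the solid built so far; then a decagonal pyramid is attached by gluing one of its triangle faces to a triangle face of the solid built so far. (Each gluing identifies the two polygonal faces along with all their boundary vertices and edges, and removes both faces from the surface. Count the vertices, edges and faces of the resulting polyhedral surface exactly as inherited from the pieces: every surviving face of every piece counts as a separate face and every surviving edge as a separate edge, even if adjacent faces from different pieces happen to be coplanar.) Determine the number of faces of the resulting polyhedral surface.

18

A regular tetrahedron: V=4, E=6, F=4.
Attach a hexagonal pyramid (V=7, E=12, F=7) along a 3-gon: merge 3 vertices and 3 edges, delete both glued faces → V=8, E=15, F=9.
Attach a decagonal pyramid (V=11, E=20, F=11) along a 3-gon: merge 3 vertices and 3 edges, delete both glued faces → V=16, E=32, F=18.
Check: V − E + F = 16 − 32 + 18 = 2.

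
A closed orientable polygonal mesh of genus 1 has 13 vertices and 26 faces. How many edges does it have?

For a closed orientable surface of genus 1, χ = 2 − 2·1 = 0.
E = V + F − (0) = 13 + 26 − (0) = 39.

39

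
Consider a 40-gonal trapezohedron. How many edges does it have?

The n-trapezohedron (dual of the n-antiprism) has V = 2·40 + 2 = 82, E = 4·40 = 160, F = 2·40 = 80.

160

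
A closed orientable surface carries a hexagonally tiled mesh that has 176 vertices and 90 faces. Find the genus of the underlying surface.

3

Every face is a hexagon, so 2E = 6·90 = 540, giving E = 270.
χ = V − E + F = 176 − 270 + 90 = -4.
For a closed orientable surface χ = 2 − 2g, so g = (2 − (-4))/2 = 3.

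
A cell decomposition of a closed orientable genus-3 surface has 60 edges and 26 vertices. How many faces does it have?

30

For a closed orientable surface of genus 3, χ = 2 − 2·3 = -4.
F = -4 − V + E = -4 − 26 + 60 = 30.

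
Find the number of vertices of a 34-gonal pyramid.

35

A pyramid on an n-gon base has one n-gon and n triangles: V = 34 + 1 = 35, E = 2·34 = 68, F = 34 + 1 = 35.
Check: V − E + F = 35 − 68 + 35 = 2.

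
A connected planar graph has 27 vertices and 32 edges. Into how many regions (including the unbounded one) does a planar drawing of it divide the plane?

Euler's formula for a connected plane graph: V − E + F = 2, so F = 2 − 27 + 32 = 7.

7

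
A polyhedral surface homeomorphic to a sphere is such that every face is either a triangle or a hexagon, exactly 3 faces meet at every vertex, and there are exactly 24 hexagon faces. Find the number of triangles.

Let x be the number of triangles; then F = 24 + x.
Edge–face incidences: 2E = 6·24 + 3·x = 144 + 3x.
Every vertex has degree 3, so 3V = 2E.
Euler: V − E + F = 2 ⇒ (2E)/3 − E + (24 + x) = 2.
Multiply by 6: 2·(2E) − 3·(2E) + 6·(24 + x) = 12, i.e. 144 + 6x − (144 + 3x) = 12.
Collecting terms: 3x = 12, so x = 4.
Then 2E = 144 + 3·4 = 156, so E = 78, V = 2E/3 = 52, F = 24 + 4 = 28.

4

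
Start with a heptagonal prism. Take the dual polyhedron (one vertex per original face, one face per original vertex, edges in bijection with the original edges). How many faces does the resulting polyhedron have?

The base solid has V = 14, E = 21, F = 9.
The dual swaps V and F and preserves E: V′ = F = 9, E′ = E = 21, F′ = V = 14.

14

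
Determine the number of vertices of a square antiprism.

An antiprism on an n-gon has two n-gon caps and 2n triangles: V = 2·4 = 8, E = 4·4 = 16, F = 2·4 + 2 = 10.

8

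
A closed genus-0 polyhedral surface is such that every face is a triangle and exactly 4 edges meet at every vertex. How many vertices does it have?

Each face has 3 edges and each edge borders two faces, so 2E = 3F.
Each vertex has degree 4, so 4V = 2E and hence V = 3F/4.
Euler: V − E + F = 2 ⇒ (3F/4) − (3F/2) + F = 2.
Multiply by 8: (6 − 12 + 8)F = 16, i.e. 2F = 16.
So F = 8, E = 3·8/2 = 12, V = 3·8/4 = 6.

6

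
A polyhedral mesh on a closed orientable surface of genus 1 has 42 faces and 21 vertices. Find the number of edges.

63

For a closed orientable surface of genus 1, χ = 2 − 2·1 = 0.
E = V + F − (0) = 21 + 42 − (0) = 63.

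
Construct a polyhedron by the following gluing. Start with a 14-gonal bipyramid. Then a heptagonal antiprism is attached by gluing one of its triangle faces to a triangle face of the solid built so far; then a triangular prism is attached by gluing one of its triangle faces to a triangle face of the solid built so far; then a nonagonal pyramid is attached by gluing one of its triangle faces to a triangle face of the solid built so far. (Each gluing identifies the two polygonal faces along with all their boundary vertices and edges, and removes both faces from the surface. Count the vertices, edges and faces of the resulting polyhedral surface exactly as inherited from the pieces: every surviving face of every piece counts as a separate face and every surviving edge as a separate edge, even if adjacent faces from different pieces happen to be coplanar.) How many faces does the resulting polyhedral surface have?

53

A 14-gonal bipyramid: V=16, E=42, F=28.
Attach a heptagonal antiprism (V=14, E=28, F=16) along a 3-gon: merge 3 vertices and 3 edges, delete both glued faces → V=27, E=67, F=42.
Attach a triangular prism (V=6, E=9, F=5) along a 3-gon: merge 3 vertices and 3 edges, delete both glued faces → V=30, E=73, F=45.
Attach a nonagonal pyramid (V=10, E=18, F=10) along a 3-gon: merge 3 vertices and 3 edges, delete both glued faces → V=37, E=88, F=53.
Check: V − E + F = 37 − 88 + 53 = 2.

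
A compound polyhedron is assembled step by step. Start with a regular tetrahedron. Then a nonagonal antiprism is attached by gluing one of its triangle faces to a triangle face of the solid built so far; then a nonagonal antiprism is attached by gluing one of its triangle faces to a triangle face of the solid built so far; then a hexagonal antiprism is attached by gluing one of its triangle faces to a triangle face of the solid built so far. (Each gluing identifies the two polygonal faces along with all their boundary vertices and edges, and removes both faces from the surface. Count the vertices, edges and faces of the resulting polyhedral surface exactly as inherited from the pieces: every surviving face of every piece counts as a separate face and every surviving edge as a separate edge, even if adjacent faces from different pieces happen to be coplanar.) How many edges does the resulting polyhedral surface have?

93

A regular tetrahedron: V=4, E=6, F=4.
Attach a nonagonal antiprism (V=18, E=36, F=20) along a 3-gon: merge 3 vertices and 3 edges, delete both glued faces → V=19, E=39, F=22.
Attach a nonagonal antiprism (V=18, E=36, F=20) along a 3-gon: merge 3 vertices and 3 edges, delete both glued faces → V=34, E=72, F=40.
Attach a hexagonal antiprism (V=12, E=24, F=14) along a 3-gon: merge 3 vertices and 3 edges, delete both glued faces → V=43, E=93, F=52.
Check: V − E + F = 43 − 93 + 52 = 2.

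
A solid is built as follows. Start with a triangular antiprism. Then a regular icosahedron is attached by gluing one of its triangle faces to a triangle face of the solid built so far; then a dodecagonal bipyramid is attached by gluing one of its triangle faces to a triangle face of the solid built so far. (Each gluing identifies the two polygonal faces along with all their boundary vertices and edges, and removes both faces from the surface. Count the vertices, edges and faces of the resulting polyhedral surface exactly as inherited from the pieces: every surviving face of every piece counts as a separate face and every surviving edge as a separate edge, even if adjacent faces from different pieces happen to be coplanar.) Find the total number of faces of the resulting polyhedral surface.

A triangular antiprism: V=6, E=12, F=8.
Attach a regular icosahedron (V=12, E=30, F=20) along a 3-gon: merge 3 vertices and 3 edges, delete both glued faces → V=15, E=39, F=26.
Attach a dodecagonal bipyramid (V=14, E=36, F=24) along a 3-gon: merge 3 vertices and 3 edges, delete both glued faces → V=26, E=72, F=48.
Check: V − E + F = 26 − 72 + 48 = 2.

48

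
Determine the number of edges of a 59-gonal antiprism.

An antiprism on an n-gon has two n-gon caps and 2n triangles: V = 2·59 = 118, E = 4·59 = 236, F = 2·59 + 2 = 120.

236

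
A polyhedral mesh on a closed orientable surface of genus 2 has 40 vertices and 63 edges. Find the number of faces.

For a closed orientable surface of genus 2, χ = 2 − 2·2 = -2.
F = -2 − V + E = -2 − 40 + 63 = 21.

21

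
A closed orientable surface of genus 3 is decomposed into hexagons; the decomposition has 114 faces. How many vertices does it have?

224

χ = 2 − 2·3 = -4, and every face is a hexagon so 6F = 2E.
E = 6·114/2 = 342. Then V = -4 + E − F = -4 + 342 − 114 = 224.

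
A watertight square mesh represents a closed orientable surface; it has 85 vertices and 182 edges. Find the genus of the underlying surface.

Every face is a square and each edge borders two faces, so 4F = 2·182, giving F = 91.
χ = V − E + F = 85 − 182 + 91 = -6.
For a closed orientable surface χ = 2 − 2g, so g = (2 − (-6))/2 = 4.

4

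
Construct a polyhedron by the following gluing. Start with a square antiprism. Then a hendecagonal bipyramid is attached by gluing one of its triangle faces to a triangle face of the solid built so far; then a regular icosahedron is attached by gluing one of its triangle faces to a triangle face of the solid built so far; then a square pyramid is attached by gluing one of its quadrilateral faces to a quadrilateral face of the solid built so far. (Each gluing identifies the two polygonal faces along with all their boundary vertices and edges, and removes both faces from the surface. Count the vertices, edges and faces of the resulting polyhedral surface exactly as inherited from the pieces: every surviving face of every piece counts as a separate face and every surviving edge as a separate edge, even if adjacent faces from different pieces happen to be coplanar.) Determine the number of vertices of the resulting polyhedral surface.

28

A square antiprism: V=8, E=16, F=10.
Attach a hendecagonal bipyramid (V=13, E=33, F=22) along a 3-gon: merge 3 vertices and 3 edges, delete both glued faces → V=18, E=46, F=30.
Attach a regular icosahedron (V=12, E=30, F=20) along a 3-gon: merge 3 vertices and 3 edges, delete both glued faces → V=27, E=73, F=48.
Attach a square pyramid (V=5, E=8, F=5) along a 4-gon: merge 4 vertices and 4 edges, delete both glued faces → V=28, E=77, F=51.
Check: V − E + F = 28 − 77 + 51 = 2.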